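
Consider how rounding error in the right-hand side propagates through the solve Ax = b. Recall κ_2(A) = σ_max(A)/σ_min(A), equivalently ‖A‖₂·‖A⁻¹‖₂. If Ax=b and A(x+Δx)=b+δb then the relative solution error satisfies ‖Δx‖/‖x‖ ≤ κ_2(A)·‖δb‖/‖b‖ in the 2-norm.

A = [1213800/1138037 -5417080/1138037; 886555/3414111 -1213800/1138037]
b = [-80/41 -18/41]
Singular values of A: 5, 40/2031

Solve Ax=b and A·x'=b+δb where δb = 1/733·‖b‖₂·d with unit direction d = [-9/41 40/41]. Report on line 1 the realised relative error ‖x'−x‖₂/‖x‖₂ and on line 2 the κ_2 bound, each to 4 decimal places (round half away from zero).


from the listed singular values, σ₁ = 5, σ_n = 40/2031
κ_2(A) = 5 / (40/2031) = 253.8750
κ_2(A)·‖δb‖/‖b‖ = 0.3464
solve Ax = b  →  x = [-0.0878 0.3902]
‖b‖₂ = 2.0000 and ‖x‖₂ = 0.4000
δb = ε·‖b‖·d = [-0.0006 0.0027]; solving A·Δx = δb gives ‖Δx‖ = 0.1385
dividing the unrounded norms, ‖Δx‖/‖x‖ = 0.3464
so the bound is sharp here: realised error equals the bound

0.3464
0.3464


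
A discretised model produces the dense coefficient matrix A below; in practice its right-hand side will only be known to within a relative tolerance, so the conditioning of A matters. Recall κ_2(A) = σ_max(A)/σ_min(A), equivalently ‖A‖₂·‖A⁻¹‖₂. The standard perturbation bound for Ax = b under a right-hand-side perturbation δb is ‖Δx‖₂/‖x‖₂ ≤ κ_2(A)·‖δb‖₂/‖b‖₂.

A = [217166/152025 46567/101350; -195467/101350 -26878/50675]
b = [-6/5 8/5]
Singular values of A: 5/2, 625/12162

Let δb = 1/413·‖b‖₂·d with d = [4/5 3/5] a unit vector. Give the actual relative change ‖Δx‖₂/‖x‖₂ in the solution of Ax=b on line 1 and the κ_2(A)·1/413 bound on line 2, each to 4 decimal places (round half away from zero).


0.1178
0.1178

largest singular value 5/2, smallest 625/12162
condition number: (5/2) ÷ (625/12162) = 48.6480
bound on ‖Δx‖/‖x‖: κ·ε = 48.6480·1/413 = 0.1178
solve Ax = b  →  x = [-0.7680 -0.2240]
‖b‖₂ = 2.0000 and ‖x‖₂ = 0.8000
δb = ε·‖b‖·d = [0.0039 0.0029]; solving A·Δx = δb gives ‖Δx‖ = 0.0942
dividing the unrounded norms, ‖Δx‖/‖x‖ = 0.1178
tightness: 0.1178 against a bound of 0.1178; the bound is attained (ratio 1)


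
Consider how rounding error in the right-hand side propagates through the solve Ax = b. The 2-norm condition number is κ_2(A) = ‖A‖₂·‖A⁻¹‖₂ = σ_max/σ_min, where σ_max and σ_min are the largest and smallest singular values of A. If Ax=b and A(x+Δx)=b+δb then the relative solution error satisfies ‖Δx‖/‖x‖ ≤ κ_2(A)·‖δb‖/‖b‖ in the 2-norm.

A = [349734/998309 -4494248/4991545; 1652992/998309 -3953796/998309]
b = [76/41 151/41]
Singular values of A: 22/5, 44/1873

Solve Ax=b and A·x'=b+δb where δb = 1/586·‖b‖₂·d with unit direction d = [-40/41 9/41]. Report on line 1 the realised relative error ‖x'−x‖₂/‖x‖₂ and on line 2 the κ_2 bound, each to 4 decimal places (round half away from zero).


from the listed singular values, σ₁ = 22/5, σ_n = 44/1873
condition number: (22/5) ÷ (44/1873) = 187.3000
bound on ‖Δx‖/‖x‖: κ·ε = 187.3000·1/586 = 0.3196
solve Ax = b  →  x = [-38.9441 -17.2115]
‖b‖ = 4.1231, ‖x‖ = 42.5779
with δb = [-0.0069 0.0015], A·Δx = δb → ‖Δx‖ = 0.2995
realised ‖Δx‖/‖x‖ = 0.0070
tightness: 0.0070 against a bound of 0.3196 (unrounded ratio ≈ 0.0220)

0.0070
0.3196


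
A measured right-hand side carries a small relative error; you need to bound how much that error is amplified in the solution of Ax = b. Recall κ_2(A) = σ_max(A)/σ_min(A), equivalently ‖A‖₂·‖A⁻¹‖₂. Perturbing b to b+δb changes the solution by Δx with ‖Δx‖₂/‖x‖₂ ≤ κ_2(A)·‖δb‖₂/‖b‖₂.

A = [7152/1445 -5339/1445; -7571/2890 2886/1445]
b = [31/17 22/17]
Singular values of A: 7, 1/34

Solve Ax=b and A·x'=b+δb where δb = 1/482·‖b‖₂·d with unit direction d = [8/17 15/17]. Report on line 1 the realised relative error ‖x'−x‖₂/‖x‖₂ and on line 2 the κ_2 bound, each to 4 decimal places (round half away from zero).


0.0023
0.4938

σ_max = 7, σ_min = 1/34
κ_2(A) = 7 / (1/34) = 238.0000
worst-case relative error ≤ 238.0000 × 1/482 = 0.4938
solve Ax = b  →  x = [40.9143 54.3143]
‖b‖ = 2.2361, ‖x‖ = 68.0002
with δb = [0.0022 0.0041], A·Δx = δb → ‖Δx‖ = 0.1577
relative error = 0.0023
tightness: 0.0023 against a bound of 0.4938 (unrounded ratio ≈ 0.0047)


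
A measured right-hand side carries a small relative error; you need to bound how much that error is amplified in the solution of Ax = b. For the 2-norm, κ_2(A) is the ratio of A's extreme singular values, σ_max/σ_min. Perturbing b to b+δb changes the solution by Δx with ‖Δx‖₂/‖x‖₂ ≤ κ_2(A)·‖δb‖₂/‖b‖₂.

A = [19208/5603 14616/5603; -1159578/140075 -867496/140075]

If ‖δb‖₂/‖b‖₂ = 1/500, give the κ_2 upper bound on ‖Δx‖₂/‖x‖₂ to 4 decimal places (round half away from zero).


0.6896

AᵀA = [9320788036/116100625 6990499152/116100625; 6990499152/116100625 5242996864/116100625]; tr = 582551396/4644025, det = 614656/4644025
solving λ² − 582551396/4644025·λ + 614656/4644025 = 0 gives λ = 3136/25, 196/185761
κ_2(A) = √(λ_max/λ_min) = √((3136/25) / (196/185761)) = 344.8000
bound on ‖Δx‖/‖x‖: κ·ε = 344.8000·1/500 = 0.6896


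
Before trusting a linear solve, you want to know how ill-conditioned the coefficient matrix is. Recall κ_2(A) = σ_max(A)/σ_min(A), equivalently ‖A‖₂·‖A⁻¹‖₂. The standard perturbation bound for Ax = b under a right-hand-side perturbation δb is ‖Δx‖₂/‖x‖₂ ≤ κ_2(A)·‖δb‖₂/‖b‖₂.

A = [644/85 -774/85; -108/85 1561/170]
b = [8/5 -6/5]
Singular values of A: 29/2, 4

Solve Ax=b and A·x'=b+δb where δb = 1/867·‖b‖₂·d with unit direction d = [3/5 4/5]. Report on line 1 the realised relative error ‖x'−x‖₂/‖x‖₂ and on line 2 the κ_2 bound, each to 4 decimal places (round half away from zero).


σ_max = 29/2, σ_min = 4
κ = σ_max/σ_min = (29/2)/4 = 3.6250
bound on ‖Δx‖/‖x‖: κ·ε = 3.6250·1/867 = 0.0042
solve Ax = b  →  x = [0.0649 -0.1217]
‖b‖₂ = 2.0000 and ‖x‖₂ = 0.1379
re-solving with b+δb shifts x by Δx of norm 0.0006
dividing the unrounded norms, ‖Δx‖/‖x‖ = 0.0042
realised/bound = 1 exactly: the bound is attained for this b and d

0.0042
0.0042


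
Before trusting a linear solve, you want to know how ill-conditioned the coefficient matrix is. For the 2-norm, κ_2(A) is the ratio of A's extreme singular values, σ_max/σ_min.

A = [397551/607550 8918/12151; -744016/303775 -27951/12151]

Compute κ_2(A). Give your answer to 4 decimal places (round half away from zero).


41.9000

form AᵀA = [3795657649/590587204 902746845/147646801; 902746845/147646801 860789125/147646801] with trace 8607389/702244 and determinant 60025/702244
λ_max, λ_min = (8607389/702244 ± √73918536612921/493146635536)/2 = 49/4, 1225/175561
κ_2(A) = √(λ_max/λ_min) = √((49/4) / (1225/175561)) = 41.9000


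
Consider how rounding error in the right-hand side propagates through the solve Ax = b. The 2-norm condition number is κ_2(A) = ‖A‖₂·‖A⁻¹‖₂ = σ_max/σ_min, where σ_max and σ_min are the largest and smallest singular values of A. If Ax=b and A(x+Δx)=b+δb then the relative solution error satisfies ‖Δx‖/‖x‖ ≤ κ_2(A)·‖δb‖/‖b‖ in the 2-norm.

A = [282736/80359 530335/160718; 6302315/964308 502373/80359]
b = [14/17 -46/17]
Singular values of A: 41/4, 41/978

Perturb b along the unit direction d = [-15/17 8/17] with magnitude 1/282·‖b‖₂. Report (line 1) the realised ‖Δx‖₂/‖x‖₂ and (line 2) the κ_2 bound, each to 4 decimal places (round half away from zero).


σ_max = 41/4, σ_min = 41/978
condition number: (41/4) ÷ (41/978) = 244.5000
bound on ‖Δx‖/‖x‖: κ·ε = 244.5000·1/282 = 0.8670
solve Ax = b  →  x = [32.7603 -34.6812]
2-norm of b is 2.8284; of x, 47.7077
δb = ε·‖b‖·d = [-0.0088 0.0047]; solving A·Δx = δb gives ‖Δx‖ = 0.2392
dividing the unrounded norms, ‖Δx‖/‖x‖ = 0.0050
so the bound overstates the realised error by a factor of ≈ 172.8891 (computed from the unrounded values)

0.0050
0.8670


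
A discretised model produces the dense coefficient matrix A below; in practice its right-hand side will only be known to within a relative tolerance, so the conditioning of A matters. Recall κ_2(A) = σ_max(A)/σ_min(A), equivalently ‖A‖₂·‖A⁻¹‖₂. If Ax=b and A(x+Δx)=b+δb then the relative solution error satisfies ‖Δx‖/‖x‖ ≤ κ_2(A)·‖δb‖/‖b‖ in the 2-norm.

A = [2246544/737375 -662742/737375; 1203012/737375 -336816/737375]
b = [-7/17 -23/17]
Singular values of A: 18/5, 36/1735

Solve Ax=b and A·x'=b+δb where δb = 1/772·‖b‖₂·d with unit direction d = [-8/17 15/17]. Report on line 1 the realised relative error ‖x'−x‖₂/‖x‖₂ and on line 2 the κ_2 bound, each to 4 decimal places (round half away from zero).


0.0018
0.2247

largest singular value 18/5, smallest 36/1735
κ_2(A) = (18/5) / (36/1735) = 173.5000
κ_2(A)·‖δb‖/‖b‖ = 0.2247
solve Ax = b  →  x = [-13.7611 -46.1889]
‖b‖ = 1.4142, ‖x‖ = 48.1952
with δb = [-0.0009 0.0016], A·Δx = δb → ‖Δx‖ = 0.0883
relative error = 0.0018
realised/bound (from unrounded values) ≈ 0.0082


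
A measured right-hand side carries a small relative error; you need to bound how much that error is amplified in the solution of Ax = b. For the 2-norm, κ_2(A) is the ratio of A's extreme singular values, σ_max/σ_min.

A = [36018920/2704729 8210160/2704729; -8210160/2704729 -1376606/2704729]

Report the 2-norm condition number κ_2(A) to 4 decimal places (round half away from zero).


80.4500

M = AᵀA = [811879432000/4351908961 182643219360/4351908961; 182643219360/4351908961 41226514756/4351908961]. tr(M)=507499076/2588881, det(M)=15366400/2588881
λ_max, λ_min = (507499076/2588881 ± √257396185016860176/6702304832161)/2 = 196, 78400/2588881
κ = σ_max/σ_min = 14/(280/1609) = 80.4500


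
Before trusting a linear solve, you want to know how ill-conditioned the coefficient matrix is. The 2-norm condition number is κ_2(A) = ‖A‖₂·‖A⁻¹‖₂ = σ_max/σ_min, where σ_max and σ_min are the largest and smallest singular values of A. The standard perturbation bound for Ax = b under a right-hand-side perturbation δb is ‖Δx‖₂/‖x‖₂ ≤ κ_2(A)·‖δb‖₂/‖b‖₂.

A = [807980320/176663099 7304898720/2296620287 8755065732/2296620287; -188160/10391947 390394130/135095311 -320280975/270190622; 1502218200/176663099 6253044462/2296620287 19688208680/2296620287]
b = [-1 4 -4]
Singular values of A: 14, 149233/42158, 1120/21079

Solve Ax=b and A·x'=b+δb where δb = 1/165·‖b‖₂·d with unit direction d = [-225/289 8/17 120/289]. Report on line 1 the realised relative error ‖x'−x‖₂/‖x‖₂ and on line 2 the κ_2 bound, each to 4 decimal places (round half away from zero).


0.0347
1.5969

from the listed singular values, σ₁ = 14, σ_n = 1120/21079
condition number: 14 ÷ (1120/21079) = 263.4875
perturbation bound = 263.4875·1/165 = 1.5969
solve Ax = b  →  x = [-13.8257 5.9557 11.3556]
2-norm of b is 5.7446; of x, 18.8566
δb = ε·‖b‖·d = [-0.0271 0.0164 0.0145]; solving A·Δx = δb gives ‖Δx‖ = 0.6552
dividing the unrounded norms, ‖Δx‖/‖x‖ = 0.0347
tightness: 0.0347 against a bound of 1.5969 (unrounded ratio ≈ 0.0218)


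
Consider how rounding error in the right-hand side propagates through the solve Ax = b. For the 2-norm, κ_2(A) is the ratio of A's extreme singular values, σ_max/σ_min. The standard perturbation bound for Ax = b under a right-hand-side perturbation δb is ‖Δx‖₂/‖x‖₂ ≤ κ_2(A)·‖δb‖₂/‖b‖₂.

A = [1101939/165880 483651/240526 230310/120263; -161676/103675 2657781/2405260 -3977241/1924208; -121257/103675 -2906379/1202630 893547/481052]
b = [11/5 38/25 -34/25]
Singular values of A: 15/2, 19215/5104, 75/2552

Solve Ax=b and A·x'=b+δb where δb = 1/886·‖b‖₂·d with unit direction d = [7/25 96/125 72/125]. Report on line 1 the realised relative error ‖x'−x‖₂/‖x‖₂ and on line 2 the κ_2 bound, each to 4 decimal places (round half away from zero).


0.0034
0.2880

largest singular value 15/2, smallest 75/2552
κ_2(A) = (15/2) / (75/2552) = 255.2000
κ_2(A)·‖δb‖/‖b‖ = 0.2880
solve Ax = b  →  x = [-12.8410 23.1853 21.3476]
‖b‖ = 3.0000, ‖x‖ = 34.0319
with δb = [0.0009 0.0026 0.0020], A·Δx = δb → ‖Δx‖ = 0.1152
realised ‖Δx‖/‖x‖ = 0.0034
tightness: 0.0034 against a bound of 0.2880 (unrounded ratio ≈ 0.0118)


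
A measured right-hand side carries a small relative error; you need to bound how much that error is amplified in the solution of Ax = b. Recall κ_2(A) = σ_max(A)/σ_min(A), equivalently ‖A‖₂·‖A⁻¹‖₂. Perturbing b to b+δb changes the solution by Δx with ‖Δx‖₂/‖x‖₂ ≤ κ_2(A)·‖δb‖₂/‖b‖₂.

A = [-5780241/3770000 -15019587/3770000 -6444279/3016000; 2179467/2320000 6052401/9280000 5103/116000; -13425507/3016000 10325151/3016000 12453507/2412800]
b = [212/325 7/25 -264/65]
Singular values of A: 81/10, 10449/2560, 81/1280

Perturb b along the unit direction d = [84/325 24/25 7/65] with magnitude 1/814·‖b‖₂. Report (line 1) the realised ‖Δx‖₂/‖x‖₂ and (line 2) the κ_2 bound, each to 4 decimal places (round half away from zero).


largest singular value 81/10, smallest 81/1280
condition number: (81/10) ÷ (81/1280) = 128.0000
worst-case relative error ≤ 128.0000 × 1/814 = 0.1572
solve Ax = b  →  x = [0.4106 -0.1391 -0.3406]
2-norm of b is 4.1231; of x, 0.5513
with δb = [0.0013 0.0049 0.0005], A·Δx = δb → ‖Δx‖ = 0.0800
dividing the unrounded norms, ‖Δx‖/‖x‖ = 0.1452
tightness: 0.1452 against a bound of 0.1572 (unrounded ratio ≈ 0.9234)

0.1452
0.1572


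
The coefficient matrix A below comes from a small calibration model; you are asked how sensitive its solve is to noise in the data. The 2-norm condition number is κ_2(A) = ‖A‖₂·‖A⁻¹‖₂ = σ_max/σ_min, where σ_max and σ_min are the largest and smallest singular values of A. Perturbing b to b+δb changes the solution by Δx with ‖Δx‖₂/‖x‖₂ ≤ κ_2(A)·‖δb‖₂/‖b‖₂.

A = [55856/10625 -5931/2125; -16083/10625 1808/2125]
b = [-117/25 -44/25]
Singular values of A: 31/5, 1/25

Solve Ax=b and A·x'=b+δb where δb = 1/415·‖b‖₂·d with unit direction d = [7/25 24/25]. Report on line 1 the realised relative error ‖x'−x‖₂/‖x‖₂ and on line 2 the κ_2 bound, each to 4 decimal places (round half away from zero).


0.0040
0.3735

largest singular value 31/5, smallest 1/25
κ_2(A) = (31/5) / (1/25) = 155.0000
worst-case relative error ≤ 155.0000 × 1/415 = 0.3735
solve Ax = b  →  x = [-35.8634 -65.8729]
2-norm of b is 5.0000; of x, 75.0028
Δx = A⁻¹·δb where δb = 1/415·5.0000·d; ‖Δx‖ = 0.3012
dividing the unrounded norms, ‖Δx‖/‖x‖ = 0.0040
tightness: 0.0040 against a bound of 0.3735 (unrounded ratio ≈ 0.0108)


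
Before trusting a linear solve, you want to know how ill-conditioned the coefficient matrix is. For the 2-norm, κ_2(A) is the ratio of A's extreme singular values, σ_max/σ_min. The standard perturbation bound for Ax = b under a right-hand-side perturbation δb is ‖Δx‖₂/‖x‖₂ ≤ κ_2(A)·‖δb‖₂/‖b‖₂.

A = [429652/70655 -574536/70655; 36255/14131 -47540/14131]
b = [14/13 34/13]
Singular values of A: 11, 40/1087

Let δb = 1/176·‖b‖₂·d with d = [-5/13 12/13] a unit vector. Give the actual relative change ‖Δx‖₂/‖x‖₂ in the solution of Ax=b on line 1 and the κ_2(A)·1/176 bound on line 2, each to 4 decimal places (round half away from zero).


0.0080
1.6984

largest singular value 11, smallest 40/1087
condition number: 11 ÷ (40/1087) = 298.9250
perturbation bound = 298.9250·1/176 = 1.6984
solve Ax = b  →  x = [43.5891 32.4645]
2-norm of b is 2.8284; of x, 54.3503
δb = ε·‖b‖·d = [-0.0062 0.0148]; solving A·Δx = δb gives ‖Δx‖ = 0.4367
dividing the unrounded norms, ‖Δx‖/‖x‖ = 0.0080
tightness: 0.0080 against a bound of 1.6984 (unrounded ratio ≈ 0.0047)


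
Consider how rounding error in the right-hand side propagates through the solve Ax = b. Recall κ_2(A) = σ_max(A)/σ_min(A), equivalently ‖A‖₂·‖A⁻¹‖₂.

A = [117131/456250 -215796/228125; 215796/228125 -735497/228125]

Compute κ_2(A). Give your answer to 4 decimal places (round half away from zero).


M = AᵀA = [319986121/333062500 -274168818/83265625; -274168818/83265625 940038001/83265625]. tr(M)=6528221/532900, det(M)=2401/532900
char-poly roots: 49/4 and 49/133225
κ = σ_max/σ_min = (7/2)/(7/365) = 182.5000

182.5000


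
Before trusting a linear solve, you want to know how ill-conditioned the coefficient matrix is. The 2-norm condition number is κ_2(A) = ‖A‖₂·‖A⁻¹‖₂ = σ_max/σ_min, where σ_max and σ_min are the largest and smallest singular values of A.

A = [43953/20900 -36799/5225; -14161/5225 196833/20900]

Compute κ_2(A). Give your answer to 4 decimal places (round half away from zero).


209.0000

AᵀA = [1028081789/87362000 -220238928/5460125; -220238928/5460125 12081978461/87362000]; tr = 52440241/349448, det = 5764801/11182336
λ_max, λ_min = (52440241/349448 ± √42964485372900/1908029761)/2 = 2401/16, 2401/698896
σ_max=√(2401/16)=(49/4), σ_min=√(2401/698896)=(49/836) → κ = 209.0000


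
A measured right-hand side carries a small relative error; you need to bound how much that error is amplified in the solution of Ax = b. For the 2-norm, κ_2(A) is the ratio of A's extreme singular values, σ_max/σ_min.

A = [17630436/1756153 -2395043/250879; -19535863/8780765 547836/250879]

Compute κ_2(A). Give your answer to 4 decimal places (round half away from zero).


295.4000

AᵀA = [4849766080849/45866647225 -131963539968/1310475635; -131963539968/1310475635 3590931145/37442161]; tr = 10997213714/54538225, det = 25411681/54538225
λ_max, λ_min = (10997213714/54538225 ± √120933165839485648896/2974417986150625)/2 = 5041/25, 5041/2181529
σ_max=√(5041/25)=(71/5), σ_min=√(5041/2181529)=(71/1477) → κ = 295.4000


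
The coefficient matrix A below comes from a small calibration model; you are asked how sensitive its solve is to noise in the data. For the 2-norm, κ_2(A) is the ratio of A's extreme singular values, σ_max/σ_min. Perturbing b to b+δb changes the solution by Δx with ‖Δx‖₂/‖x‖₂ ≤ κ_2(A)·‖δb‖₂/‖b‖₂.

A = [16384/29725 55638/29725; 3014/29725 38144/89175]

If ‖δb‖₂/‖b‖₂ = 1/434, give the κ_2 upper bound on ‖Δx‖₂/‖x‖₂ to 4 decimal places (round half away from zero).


0.2005

AᵀA = [165092/525625 1695232/1576875; 1695232/1576875 17439172/4730625]; tr = 30280/7569, det = 16/7569
char-poly roots: 4 and 4/7569
κ = σ_max/σ_min = 2/(2/87) = 87.0000
worst-case relative error ≤ 87.0000 × 1/434 = 0.2005


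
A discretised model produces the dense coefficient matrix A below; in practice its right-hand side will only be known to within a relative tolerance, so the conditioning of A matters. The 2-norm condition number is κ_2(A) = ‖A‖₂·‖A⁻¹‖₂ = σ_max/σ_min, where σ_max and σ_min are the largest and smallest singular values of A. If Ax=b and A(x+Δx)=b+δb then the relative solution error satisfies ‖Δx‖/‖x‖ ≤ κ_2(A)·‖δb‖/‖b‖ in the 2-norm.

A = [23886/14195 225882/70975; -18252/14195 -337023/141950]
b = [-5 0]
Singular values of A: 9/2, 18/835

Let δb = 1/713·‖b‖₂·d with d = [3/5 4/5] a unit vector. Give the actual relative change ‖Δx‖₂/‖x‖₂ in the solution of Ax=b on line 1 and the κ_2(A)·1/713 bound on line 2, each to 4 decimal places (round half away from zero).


0.0023
0.2928

largest singular value 9/2, smallest 18/835
condition number: (9/2) ÷ (18/835) = 208.7500
bound on ‖Δx‖/‖x‖: κ·ε = 208.7500·1/713 = 0.2928
solve Ax = b  →  x = [122.3758 -66.2745]
‖b‖ = 5.0000, ‖x‖ = 139.1695
re-solving with b+δb shifts x by Δx of norm 0.3253
relative error = 0.0023
tightness: 0.0023 against a bound of 0.2928 (unrounded ratio ≈ 0.0080)


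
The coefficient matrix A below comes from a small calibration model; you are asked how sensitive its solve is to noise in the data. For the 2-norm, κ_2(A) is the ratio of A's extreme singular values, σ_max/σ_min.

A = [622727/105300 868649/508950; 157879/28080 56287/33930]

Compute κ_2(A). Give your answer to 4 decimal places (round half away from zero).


336.9600

AᵀA = [11812922858689/177409440000 143558454473/7392060000; 143558454473/7392060000 872414993/154001250]; tr = 20508711889/283855104, det = 52200625/1135420416
char-poly roots: 289/4 and 180625/283855104
κ_2(A) = √(λ_max/λ_min) = √((289/4) / (180625/283855104)) = 336.9600


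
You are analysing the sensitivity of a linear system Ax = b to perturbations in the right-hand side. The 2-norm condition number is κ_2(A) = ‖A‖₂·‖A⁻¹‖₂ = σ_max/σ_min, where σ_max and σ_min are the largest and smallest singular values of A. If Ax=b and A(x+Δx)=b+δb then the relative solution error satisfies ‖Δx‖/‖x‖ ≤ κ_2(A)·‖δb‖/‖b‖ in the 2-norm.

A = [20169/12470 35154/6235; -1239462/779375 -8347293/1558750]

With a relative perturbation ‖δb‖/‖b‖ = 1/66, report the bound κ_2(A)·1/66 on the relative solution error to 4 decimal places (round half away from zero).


form AᵀA = [14864608161/2889062500 12737577888/722265625; 12737577888/722265625 174690883089/2889062500] with trace 151644393/2311250 and determinant 43046721/462250000
λ_max, λ_min = (151644393/2311250 ± √5748508023415056/1335469140625)/2 = 6561/100, 6561/4622500
so κ_2 = √((6561/100) / (6561/4622500)) = 215.0000
κ_2(A)·‖δb‖/‖b‖ = 3.2576

3.2576


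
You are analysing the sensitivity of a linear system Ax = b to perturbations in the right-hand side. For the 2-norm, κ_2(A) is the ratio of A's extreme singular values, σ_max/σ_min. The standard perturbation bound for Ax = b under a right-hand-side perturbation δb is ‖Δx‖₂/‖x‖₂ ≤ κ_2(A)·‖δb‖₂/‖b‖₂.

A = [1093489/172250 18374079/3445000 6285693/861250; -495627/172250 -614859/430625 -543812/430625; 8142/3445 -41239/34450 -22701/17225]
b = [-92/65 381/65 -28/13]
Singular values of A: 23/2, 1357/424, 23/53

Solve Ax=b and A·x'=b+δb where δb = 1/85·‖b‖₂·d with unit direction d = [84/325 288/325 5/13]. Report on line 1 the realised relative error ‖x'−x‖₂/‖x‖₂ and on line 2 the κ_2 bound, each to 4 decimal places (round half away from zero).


0.0187
0.3118

largest singular value 23/2, smallest 23/53
κ_2(A) = (23/2) / (23/53) = 26.5000
worst-case relative error ≤ 26.5000 × 1/85 = 0.3118
solve Ax = b  →  x = [-1.1564 -7.0492 5.9634]
‖b‖ = 6.4031, ‖x‖ = 9.3054
re-solving with b+δb shifts x by Δx of norm 0.1736
realised ‖Δx‖/‖x‖ = 0.0187
tightness: 0.0187 against a bound of 0.3118 (unrounded ratio ≈ 0.0598)


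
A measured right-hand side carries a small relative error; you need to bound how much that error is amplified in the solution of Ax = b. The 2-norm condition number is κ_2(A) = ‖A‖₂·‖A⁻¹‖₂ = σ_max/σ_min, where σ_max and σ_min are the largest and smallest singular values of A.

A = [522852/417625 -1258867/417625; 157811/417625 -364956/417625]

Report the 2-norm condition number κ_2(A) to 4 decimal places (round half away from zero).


257.0000

AᵀA = [477245641/279057025 -229054464/55811405; -229054464/55811405 2748702409/279057025]; tr = 763538/66049, det = 83521/41280625
eigenvalues of AᵀA: λ = (tr ± √(tr²−4·det))/2 = 289/25, 289/1651225
σ_max=√(289/25)=(17/5), σ_min=√(289/1651225)=(17/1285) → κ = 257.0000


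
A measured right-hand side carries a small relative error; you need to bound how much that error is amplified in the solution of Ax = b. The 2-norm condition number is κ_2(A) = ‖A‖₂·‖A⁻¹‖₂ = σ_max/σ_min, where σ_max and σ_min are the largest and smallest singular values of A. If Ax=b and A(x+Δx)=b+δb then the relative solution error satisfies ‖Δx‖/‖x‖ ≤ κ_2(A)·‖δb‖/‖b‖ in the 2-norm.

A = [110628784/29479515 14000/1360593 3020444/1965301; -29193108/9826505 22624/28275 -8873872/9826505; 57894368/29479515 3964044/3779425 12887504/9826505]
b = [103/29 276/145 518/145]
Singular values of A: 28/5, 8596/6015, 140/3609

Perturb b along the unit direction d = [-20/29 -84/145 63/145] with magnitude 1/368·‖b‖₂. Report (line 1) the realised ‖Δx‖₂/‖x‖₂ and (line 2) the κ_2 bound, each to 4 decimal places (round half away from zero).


from the listed singular values, σ₁ = 28/5, σ_n = 140/3609
condition number: (28/5) ÷ (140/3609) = 144.3600
bound on ‖Δx‖/‖x‖: κ·ε = 144.3600·1/368 = 0.3923
solve Ax = b  →  x = [18.3848 22.4133 -42.7306]
2-norm of b is 5.3852; of x, 51.6358
δb = ε·‖b‖·d = [-0.0101 -0.0085 0.0064]; solving A·Δx = δb gives ‖Δx‖ = 0.3772
realised ‖Δx‖/‖x‖ = 0.0073
realised/bound (from unrounded values) ≈ 0.0186

0.0073
0.3923


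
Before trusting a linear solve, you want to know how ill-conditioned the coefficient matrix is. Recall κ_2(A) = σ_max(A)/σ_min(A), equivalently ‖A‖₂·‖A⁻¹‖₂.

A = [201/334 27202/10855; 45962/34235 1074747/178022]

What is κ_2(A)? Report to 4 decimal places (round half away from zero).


AᵀA = [10147873801/4688140900 2253406176/234407045; 2253406176/234407045 200310317209/4688140900]; tr = 12519821/278890, det = 20151121/278890000
eigenvalues of AᵀA: λ = (tr ± √(tr²−4·det))/2 = 4489/100, 4489/2788900
so κ_2 = √((4489/100) / (4489/2788900)) = 167.0000

167.0000


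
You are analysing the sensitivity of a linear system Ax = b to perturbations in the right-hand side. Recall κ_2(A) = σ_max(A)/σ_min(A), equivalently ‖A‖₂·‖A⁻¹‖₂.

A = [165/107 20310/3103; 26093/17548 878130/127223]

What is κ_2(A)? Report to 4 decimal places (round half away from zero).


M = AᵀA = [1413088249/307932304 783554805/38491538; 783554805/38491538 1741401000/19245769]. tr(M)=17415529/183184, det(M)=38025/45796
λ_max, λ_min = (17415529/183184 ± √303189201204241/33556377856)/2 = 1521/16, 100/11449
so κ_2 = √((1521/16) / (100/11449)) = 104.3250

104.3250


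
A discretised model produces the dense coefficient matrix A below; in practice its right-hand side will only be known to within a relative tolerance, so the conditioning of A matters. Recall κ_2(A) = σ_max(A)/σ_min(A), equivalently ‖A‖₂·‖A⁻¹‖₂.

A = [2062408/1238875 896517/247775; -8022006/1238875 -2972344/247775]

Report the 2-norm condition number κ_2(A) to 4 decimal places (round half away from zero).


form AᵀA = [109769771236/2455698025 41109032376/491139605; 41109032376/491139605 15421714537/98227921] with trace 1713884549/8497225 and determinant 101646724/8497225
char-poly roots: 5041/25 and 20164/339889
so κ_2 = √((5041/25) / (20164/339889)) = 58.3000

58.3000


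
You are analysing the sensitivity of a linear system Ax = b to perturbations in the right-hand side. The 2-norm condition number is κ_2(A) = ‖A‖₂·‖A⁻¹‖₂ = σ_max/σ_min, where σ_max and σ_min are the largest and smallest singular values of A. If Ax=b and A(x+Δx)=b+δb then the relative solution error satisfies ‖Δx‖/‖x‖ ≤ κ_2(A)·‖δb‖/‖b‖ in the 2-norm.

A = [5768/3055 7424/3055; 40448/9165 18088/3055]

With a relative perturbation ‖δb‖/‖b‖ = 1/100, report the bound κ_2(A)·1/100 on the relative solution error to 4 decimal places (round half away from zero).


1.4100

M = AᵀA = [2290496/99405 1017856/33135; 1017856/33135 452416/11045]. tr(M)=1272448/19881, det(M)=4096/19881
λ_max, λ_min = (1272448/19881 ± √1618798182400/395254161)/2 = 64, 64/19881
so κ_2 = √(64 / (64/19881)) = 141.0000
worst-case relative error ≤ 141.0000 × 1/100 = 1.4100


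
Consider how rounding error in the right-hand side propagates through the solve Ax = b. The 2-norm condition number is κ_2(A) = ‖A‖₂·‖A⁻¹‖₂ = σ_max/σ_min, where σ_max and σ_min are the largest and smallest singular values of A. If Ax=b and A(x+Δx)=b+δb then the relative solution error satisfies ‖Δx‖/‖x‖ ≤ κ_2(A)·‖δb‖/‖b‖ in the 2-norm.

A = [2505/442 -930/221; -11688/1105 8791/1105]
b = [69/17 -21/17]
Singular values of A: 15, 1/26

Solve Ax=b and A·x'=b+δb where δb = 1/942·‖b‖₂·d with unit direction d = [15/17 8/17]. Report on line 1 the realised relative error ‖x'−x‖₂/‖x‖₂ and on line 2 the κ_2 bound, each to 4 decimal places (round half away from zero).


0.0015
0.4140

σ_max = 15, σ_min = 1/26
condition number: 15 ÷ (1/26) = 390.0000
bound on ‖Δx‖/‖x‖: κ·ε = 390.0000·1/942 = 0.4140
solve Ax = b  →  x = [46.9600 62.2800]
‖b‖ = 4.2426, ‖x‖ = 78.0003
with δb = [0.0040 0.0021], A·Δx = δb → ‖Δx‖ = 0.1171
dividing the unrounded norms, ‖Δx‖/‖x‖ = 0.0015
tightness: 0.0015 against a bound of 0.4140 (unrounded ratio ≈ 0.0036)


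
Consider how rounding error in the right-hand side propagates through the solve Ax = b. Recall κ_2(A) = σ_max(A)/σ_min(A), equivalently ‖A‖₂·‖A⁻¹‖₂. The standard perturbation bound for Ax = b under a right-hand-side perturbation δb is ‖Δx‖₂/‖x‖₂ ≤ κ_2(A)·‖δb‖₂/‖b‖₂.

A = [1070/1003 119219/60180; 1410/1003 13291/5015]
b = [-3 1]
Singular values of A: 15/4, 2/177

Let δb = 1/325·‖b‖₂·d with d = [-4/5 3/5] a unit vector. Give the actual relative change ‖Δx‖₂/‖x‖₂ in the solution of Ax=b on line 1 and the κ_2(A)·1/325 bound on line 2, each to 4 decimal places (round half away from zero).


largest singular value 15/4, smallest 2/177
κ_2(A) = (15/4) / (2/177) = 331.8750
κ_2(A)·‖δb‖/‖b‖ = 1.0212
solve Ax = b  →  x = [-234.3902 124.7059]
2-norm of b is 3.1623; of x, 265.5001
δb = ε·‖b‖·d = [-0.0078 0.0058]; solving A·Δx = δb gives ‖Δx‖ = 0.8611
relative error = 0.0032
realised/bound (from unrounded values) ≈ 0.0032

0.0032
1.0212


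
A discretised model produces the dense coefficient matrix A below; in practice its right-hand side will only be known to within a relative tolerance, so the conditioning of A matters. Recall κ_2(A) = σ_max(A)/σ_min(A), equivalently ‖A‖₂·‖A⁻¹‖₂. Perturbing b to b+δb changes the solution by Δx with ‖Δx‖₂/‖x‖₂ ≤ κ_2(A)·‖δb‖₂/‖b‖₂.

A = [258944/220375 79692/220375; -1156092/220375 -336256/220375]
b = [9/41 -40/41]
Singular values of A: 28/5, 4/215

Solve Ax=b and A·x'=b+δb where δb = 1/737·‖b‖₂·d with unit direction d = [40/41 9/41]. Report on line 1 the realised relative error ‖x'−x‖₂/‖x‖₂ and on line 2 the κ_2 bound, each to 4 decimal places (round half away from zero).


from the listed singular values, σ₁ = 28/5, σ_n = 4/215
κ = σ_max/σ_min = (28/5)/(4/215) = 301.0000
κ_2(A)·‖δb‖/‖b‖ = 0.4084
solve Ax = b  →  x = [0.1714 0.0500]
‖b‖ = 1.0000, ‖x‖ = 0.1786
with δb = [0.0013 0.0003], A·Δx = δb → ‖Δx‖ = 0.0729
dividing the unrounded norms, ‖Δx‖/‖x‖ = 0.4084
tightness: 0.4084 against a bound of 0.4084; the bound is attained (ratio 1)

0.4084
0.4084


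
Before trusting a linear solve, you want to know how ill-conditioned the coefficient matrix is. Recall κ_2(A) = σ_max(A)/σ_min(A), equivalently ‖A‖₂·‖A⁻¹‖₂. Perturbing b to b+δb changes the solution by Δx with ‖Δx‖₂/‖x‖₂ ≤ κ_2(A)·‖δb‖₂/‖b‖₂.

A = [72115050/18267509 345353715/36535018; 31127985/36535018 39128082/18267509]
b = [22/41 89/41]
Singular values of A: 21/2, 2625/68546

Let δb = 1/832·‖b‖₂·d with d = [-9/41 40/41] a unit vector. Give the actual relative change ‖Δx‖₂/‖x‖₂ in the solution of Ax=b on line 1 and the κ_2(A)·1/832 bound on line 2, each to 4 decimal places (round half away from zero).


0.0013
0.3295

from the listed singular values, σ₁ = 21/2, σ_n = 2625/68546
condition number: (21/2) ÷ (2625/68546) = 274.1840
worst-case relative error ≤ 274.1840 × 1/832 = 0.3295
solve Ax = b  →  x = [-48.1715 20.1747]
‖b‖₂ = 2.2361 and ‖x‖₂ = 52.2256
re-solving with b+δb shifts x by Δx of norm 0.0702
realised ‖Δx‖/‖x‖ = 0.0013
realised/bound (from unrounded values) ≈ 0.0041


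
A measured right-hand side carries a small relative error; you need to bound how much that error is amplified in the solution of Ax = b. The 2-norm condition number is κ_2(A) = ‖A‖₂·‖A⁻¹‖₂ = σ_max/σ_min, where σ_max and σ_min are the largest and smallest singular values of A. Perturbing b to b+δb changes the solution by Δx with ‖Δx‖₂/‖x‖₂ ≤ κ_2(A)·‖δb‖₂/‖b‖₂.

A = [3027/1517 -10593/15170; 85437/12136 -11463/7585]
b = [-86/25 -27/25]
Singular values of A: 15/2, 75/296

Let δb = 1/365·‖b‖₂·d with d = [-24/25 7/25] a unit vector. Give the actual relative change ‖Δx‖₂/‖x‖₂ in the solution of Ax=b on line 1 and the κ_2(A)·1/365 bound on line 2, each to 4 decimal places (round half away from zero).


0.0033
0.0811

σ_max = 15/2, σ_min = 75/296
κ_2(A) = (15/2) / (75/296) = 29.6000
worst-case relative error ≤ 29.6000 × 1/365 = 0.0811
solve Ax = b  →  x = [2.3389 11.6098]
‖b‖₂ = 3.6056 and ‖x‖₂ = 11.8430
with δb = [-0.0095 0.0028], A·Δx = δb → ‖Δx‖ = 0.0390
dividing the unrounded norms, ‖Δx‖/‖x‖ = 0.0033
tightness: 0.0033 against a bound of 0.0811 (unrounded ratio ≈ 0.0406)


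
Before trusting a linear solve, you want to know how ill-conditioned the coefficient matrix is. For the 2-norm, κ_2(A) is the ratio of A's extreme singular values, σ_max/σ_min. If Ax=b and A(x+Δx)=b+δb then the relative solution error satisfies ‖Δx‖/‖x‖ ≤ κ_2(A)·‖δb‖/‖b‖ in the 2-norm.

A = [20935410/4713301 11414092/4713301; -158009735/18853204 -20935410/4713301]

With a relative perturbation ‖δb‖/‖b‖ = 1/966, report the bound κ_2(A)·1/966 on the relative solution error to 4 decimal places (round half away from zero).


AᵀA = [110656535033425/1229907616144 7376874341535/153738452018; 7376874341535/153738452018 1967380235476/76869226009]; tr = 491815289969/4255735696, det = 85470025/265983481
solving λ² − 491815289969/4255735696·λ + 85470025/265983481 = 0 gives λ = 1849/16, 739600/265983481
κ_2(A) = √(λ_max/λ_min) = √((1849/16) / (739600/265983481)) = 203.8625
perturbation bound = 203.8625·1/966 = 0.2110

0.2110


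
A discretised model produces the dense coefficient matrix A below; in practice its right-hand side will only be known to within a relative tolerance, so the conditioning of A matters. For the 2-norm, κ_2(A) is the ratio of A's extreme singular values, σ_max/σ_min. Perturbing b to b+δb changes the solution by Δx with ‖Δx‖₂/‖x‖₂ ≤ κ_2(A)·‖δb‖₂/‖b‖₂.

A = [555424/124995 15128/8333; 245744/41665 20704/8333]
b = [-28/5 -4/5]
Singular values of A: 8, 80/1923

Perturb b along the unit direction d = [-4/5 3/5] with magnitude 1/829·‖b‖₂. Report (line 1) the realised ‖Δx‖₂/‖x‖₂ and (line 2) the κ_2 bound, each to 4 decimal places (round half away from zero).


σ_max = 8, σ_min = 80/1923
κ_2(A) = 8 / (80/1923) = 192.3000
worst-case relative error ≤ 192.3000 × 1/829 = 0.2320
solve Ax = b  →  x = [-37.4423 88.5615]
‖b‖₂ = 5.6569 and ‖x‖₂ = 96.1513
Δx = A⁻¹·δb where δb = 1/829·5.6569·d; ‖Δx‖ = 0.1640
realised ‖Δx‖/‖x‖ = 0.0017
so the bound overstates the realised error by a factor of ≈ 135.9785 (computed from the unrounded values)

0.0017
0.2320


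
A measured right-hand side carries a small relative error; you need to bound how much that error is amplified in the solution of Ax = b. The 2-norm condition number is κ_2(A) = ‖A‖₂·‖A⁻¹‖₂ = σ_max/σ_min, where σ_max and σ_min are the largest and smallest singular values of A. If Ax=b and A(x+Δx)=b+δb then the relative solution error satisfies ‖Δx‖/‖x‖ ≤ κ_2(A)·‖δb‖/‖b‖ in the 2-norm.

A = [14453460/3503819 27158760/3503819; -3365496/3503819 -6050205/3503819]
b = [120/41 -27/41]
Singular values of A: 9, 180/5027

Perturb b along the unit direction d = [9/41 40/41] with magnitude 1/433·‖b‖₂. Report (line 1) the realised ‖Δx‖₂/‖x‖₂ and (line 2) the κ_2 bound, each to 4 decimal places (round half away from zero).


0.5805
0.5805

σ_max = 9, σ_min = 180/5027
condition number: 9 ÷ (180/5027) = 251.3500
worst-case relative error ≤ 251.3500 × 1/433 = 0.5805
solve Ax = b  →  x = [0.1569 0.2941]
‖b‖ = 3.0000, ‖x‖ = 0.3333
Δx = A⁻¹·δb where δb = 1/433·3.0000·d; ‖Δx‖ = 0.1935
relative error = 0.5805
tightness: 0.5805 against a bound of 0.5805; the bound is attained (ratio 1)


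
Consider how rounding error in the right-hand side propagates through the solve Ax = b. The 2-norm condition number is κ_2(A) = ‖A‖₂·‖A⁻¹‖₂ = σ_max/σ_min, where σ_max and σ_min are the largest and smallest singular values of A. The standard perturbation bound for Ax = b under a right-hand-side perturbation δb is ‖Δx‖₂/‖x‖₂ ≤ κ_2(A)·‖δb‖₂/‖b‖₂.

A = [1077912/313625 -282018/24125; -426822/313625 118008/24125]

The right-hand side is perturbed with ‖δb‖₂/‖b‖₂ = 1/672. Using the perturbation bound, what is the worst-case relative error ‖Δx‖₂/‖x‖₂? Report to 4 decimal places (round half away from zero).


0.2872

M = AᵀA = [7953084612/582015625 -27258384384/582015625; -27258384384/582015625 93460040388/582015625]. tr(M)=6490440/37249, det(M)=18974736/23280625
eigenvalues of AᵀA: λ = (tr ± √(tr²−4·det))/2 = 4356/25, 4356/931225
σ_max=√(4356/25)=(66/5), σ_min=√(4356/931225)=(66/965) → κ = 193.0000
κ_2(A)·‖δb‖/‖b‖ = 0.2872


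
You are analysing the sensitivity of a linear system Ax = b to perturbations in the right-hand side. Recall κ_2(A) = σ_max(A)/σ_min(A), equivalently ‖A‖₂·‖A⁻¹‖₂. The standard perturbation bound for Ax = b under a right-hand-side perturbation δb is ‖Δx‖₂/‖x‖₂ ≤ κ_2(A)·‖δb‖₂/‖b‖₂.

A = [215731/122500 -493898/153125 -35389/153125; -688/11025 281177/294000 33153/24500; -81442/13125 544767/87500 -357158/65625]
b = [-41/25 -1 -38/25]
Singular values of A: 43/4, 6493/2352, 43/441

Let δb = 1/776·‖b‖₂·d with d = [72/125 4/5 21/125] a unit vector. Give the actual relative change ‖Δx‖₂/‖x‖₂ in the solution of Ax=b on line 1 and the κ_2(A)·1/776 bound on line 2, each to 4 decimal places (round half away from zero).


σ_max = 43/4, σ_min = 43/441
κ_2(A) = (43/4) / (43/441) = 110.2500
κ_2(A)·‖δb‖/‖b‖ = 0.1421
solve Ax = b  →  x = [16.4651 10.0034 -7.0497]
‖b‖₂ = 2.4495 and ‖x‖₂ = 20.5150
δb = ε·‖b‖·d = [0.0018 0.0025 0.0005]; solving A·Δx = δb gives ‖Δx‖ = 0.0324
dividing the unrounded norms, ‖Δx‖/‖x‖ = 0.0016
tightness: 0.0016 against a bound of 0.1421 (unrounded ratio ≈ 0.0111)

0.0016
0.1421


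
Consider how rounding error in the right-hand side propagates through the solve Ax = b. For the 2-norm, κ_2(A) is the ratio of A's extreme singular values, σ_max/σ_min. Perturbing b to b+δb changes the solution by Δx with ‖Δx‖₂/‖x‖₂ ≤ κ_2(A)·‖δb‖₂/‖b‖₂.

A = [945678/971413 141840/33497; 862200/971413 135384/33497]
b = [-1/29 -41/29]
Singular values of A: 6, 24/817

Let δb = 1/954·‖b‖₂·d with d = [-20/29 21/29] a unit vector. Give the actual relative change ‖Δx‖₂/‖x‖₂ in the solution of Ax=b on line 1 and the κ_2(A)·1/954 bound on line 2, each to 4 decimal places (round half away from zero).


σ_max = 6, σ_min = 24/817
κ_2(A) = 6 / (24/817) = 204.2500
perturbation bound = 204.2500·1/954 = 0.2141
solve Ax = b  →  x = [33.1748 -7.6352]
2-norm of b is 1.4142; of x, 34.0421
Δx = A⁻¹·δb where δb = 1/954·1.4142·d; ‖Δx‖ = 0.0505
realised ‖Δx‖/‖x‖ = 0.0015
realised/bound (from unrounded values) ≈ 0.0069

0.0015
0.2141
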